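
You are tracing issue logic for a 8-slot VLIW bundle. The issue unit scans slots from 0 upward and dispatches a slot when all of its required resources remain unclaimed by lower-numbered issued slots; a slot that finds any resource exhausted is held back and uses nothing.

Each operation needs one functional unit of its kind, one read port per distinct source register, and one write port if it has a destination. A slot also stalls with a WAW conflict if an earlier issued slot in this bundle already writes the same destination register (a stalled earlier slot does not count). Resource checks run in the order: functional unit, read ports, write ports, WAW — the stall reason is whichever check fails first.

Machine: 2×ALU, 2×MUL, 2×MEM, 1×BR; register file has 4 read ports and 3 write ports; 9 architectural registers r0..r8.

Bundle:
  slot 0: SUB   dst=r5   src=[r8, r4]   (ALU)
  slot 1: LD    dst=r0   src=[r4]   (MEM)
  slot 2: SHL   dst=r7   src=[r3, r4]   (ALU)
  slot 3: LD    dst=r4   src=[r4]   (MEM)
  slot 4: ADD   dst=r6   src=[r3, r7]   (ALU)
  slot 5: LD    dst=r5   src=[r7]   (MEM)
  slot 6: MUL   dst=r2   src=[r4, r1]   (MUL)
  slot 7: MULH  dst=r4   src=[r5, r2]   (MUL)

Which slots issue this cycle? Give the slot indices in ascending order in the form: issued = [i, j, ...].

issued = [0, 1, 3]

(0) want 1×ALU +2rd +1wr — yes → AL1|MU2|ME2|BR1|rd2|wr2
(1) want 1×MEM +1rd +1wr — yes → AL1|MU2|ME1|BR1|rd1|wr1
(2) want 1×ALU +2rd +1wr — RD_PORT → AL1|MU2|ME1|BR1|rd1|wr1
(3) want 1×MEM +1rd +1wr — yes → AL1|MU2|ME0|BR1|rd0|wr0
(4) want 1×ALU +2rd +1wr — RD_PORT → AL1|MU2|ME0|BR1|rd0|wr0
(5) want 1×MEM +1rd +1wr — FU → AL1|MU2|ME0|BR1|rd0|wr0
(6) want 1×MUL +2rd +1wr — RD_PORT → AL1|MU2|ME0|BR1|rd0|wr0
(7) want 1×MUL +2rd +1wr — RD_PORT → AL1|MU2|ME0|BR1|rd0|wr0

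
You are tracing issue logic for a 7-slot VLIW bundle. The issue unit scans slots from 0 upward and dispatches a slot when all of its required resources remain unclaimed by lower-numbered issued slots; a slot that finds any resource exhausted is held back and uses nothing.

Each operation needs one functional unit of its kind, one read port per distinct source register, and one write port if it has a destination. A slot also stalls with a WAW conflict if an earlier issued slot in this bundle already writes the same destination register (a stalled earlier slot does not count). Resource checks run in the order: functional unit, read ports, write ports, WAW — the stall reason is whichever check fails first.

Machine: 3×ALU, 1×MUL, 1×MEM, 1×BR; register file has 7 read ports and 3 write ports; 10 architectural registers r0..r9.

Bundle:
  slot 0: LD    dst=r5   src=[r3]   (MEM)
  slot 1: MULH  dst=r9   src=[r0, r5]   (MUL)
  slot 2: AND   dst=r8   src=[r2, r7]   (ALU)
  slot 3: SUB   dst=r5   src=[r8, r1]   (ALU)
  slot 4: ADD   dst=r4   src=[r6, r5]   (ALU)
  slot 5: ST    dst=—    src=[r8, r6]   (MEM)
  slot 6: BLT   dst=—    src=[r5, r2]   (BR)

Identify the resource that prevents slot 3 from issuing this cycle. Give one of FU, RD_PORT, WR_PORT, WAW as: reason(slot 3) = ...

(0) want 1×MEM +1rd +1wr — yes → AL3|MU1|ME0|BR1|rd6|wr2
(1) want 1×MUL +2rd +1wr — yes → AL3|MU0|ME0|BR1|rd4|wr1
(2) want 1×ALU +2rd +1wr — yes → AL2|MU0|ME0|BR1|rd2|wr0
(3) want 1×ALU +2rd +1wr — WR_PORT → AL2|MU0|ME0|BR1|rd2|wr0
(4) want 1×ALU +2rd +1wr — WR_PORT → AL2|MU0|ME0|BR1|rd2|wr0
(5) want 1×MEM +2rd +0wr — FU → AL2|MU0|ME0|BR1|rd2|wr0
(6) want 1×BR +2rd +0wr — yes → AL2|MU0|ME0|BR0|rd0|wr0

reason(slot 3) = WR_PORT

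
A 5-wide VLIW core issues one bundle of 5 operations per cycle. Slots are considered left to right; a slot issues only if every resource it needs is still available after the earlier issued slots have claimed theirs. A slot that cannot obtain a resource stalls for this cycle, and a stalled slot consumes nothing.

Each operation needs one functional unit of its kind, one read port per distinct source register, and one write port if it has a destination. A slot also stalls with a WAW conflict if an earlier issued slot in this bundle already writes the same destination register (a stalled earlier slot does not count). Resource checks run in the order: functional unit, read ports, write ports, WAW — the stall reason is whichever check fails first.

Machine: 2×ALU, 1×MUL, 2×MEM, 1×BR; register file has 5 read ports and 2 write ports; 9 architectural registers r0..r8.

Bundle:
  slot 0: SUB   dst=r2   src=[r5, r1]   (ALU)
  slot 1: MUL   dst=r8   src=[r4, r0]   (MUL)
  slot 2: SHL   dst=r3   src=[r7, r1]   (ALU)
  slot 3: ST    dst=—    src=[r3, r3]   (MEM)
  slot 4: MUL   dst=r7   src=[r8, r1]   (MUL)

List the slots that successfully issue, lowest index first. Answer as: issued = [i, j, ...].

issued = [0, 1, 3]

#0 ALU src=r5,r1 dispatched  <A:1 Mu:1 Ld:2 B:1 rd:3 wr:1>
#1 MUL src=r4,r0 dispatched  <A:1 Mu:0 Ld:2 B:1 rd:1 wr:0>
#2 ALU src=r7,r1 held:RD_PORT  <A:1 Mu:0 Ld:2 B:1 rd:1 wr:0>
#3 MEM src=r3,r3 dispatched  <A:1 Mu:0 Ld:1 B:1 rd:0 wr:0>
#4 MUL src=r8,r1 held:FU  <A:1 Mu:0 Ld:1 B:1 rd:0 wr:0>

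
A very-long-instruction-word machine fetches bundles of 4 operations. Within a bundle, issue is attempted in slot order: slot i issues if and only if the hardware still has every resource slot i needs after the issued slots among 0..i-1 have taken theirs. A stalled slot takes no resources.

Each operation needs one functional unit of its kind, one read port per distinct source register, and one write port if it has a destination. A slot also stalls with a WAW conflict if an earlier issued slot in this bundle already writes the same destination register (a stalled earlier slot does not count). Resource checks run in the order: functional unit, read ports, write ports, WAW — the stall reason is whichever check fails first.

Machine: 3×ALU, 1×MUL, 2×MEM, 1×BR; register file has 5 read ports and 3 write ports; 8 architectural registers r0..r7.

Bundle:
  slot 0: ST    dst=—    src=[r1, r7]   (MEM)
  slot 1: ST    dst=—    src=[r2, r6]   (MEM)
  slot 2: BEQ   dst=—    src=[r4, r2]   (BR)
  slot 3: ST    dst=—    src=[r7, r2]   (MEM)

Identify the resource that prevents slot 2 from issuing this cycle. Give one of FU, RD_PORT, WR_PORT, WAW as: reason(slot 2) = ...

slot 0 (MEM): ISSUE — free A3,Mu1,Ld1,B1 rp3 wp3
slot 1 (MEM): ISSUE — free A3,Mu1,Ld0,B1 rp1 wp3
slot 2 (BR): stall RD_PORT — free A3,Mu1,Ld0,B1 rp1 wp3
slot 3 (MEM): stall FU — free A3,Mu1,Ld0,B1 rp1 wp3

reason(slot 2) = RD_PORT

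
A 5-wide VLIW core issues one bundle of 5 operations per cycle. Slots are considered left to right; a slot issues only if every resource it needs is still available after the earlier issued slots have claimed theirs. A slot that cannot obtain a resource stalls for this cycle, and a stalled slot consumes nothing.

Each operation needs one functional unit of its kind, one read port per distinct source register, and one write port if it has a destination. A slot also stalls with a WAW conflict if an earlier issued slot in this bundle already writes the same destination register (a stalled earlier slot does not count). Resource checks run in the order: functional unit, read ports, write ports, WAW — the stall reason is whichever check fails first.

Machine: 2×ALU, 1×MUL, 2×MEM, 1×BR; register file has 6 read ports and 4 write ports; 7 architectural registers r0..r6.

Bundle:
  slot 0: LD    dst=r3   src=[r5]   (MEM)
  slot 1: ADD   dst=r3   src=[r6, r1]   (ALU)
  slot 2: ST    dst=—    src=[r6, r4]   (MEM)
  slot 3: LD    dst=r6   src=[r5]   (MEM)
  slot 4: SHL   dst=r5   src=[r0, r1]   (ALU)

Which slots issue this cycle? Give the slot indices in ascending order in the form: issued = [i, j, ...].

issued = [0, 2, 4]

#0 MEM src=r5 dispatched  <A:2 Mu:1 Ld:1 B:1 rd:5 wr:3>
#1 ALU src=r6,r1 held:WAW  <A:2 Mu:1 Ld:1 B:1 rd:5 wr:3>
#2 MEM src=r6,r4 dispatched  <A:2 Mu:1 Ld:0 B:1 rd:3 wr:3>
#3 MEM src=r5 held:FU  <A:2 Mu:1 Ld:0 B:1 rd:3 wr:3>
#4 ALU src=r0,r1 dispatched  <A:1 Mu:1 Ld:0 B:1 rd:1 wr:2>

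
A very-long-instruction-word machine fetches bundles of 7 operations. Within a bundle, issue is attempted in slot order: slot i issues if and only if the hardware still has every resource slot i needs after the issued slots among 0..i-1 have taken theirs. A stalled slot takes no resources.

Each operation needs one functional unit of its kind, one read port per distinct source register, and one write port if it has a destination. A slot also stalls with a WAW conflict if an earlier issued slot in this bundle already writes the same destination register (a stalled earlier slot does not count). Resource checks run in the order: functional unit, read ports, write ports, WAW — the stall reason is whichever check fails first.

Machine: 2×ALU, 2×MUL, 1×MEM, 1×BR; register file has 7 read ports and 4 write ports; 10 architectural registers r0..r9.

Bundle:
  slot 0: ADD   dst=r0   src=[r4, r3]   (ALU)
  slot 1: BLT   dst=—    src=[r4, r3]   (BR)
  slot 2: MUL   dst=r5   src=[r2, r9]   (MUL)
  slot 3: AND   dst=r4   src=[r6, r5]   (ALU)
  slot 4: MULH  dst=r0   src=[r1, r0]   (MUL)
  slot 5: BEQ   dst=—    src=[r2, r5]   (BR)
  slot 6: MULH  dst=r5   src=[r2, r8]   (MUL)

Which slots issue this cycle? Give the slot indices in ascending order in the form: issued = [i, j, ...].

issued = [0, 1, 2]

  0. ALU→r0 ⇒ go  {1A/2Mu/1Ld/1B | 5r 3w}
  1. BR ⇒ go  {1A/2Mu/1Ld/0B | 3r 3w}
  2. MUL→r5 ⇒ go  {1A/1Mu/1Ld/0B | 1r 2w}
  3. ALU→r4 ⇒ no(RD_PORT)  {1A/1Mu/1Ld/0B | 1r 2w}
  4. MUL→r0 ⇒ no(RD_PORT)  {1A/1Mu/1Ld/0B | 1r 2w}
  5. BR ⇒ no(FU)  {1A/1Mu/1Ld/0B | 1r 2w}
  6. MUL→r5 ⇒ no(RD_PORT)  {1A/1Mu/1Ld/0B | 1r 2w}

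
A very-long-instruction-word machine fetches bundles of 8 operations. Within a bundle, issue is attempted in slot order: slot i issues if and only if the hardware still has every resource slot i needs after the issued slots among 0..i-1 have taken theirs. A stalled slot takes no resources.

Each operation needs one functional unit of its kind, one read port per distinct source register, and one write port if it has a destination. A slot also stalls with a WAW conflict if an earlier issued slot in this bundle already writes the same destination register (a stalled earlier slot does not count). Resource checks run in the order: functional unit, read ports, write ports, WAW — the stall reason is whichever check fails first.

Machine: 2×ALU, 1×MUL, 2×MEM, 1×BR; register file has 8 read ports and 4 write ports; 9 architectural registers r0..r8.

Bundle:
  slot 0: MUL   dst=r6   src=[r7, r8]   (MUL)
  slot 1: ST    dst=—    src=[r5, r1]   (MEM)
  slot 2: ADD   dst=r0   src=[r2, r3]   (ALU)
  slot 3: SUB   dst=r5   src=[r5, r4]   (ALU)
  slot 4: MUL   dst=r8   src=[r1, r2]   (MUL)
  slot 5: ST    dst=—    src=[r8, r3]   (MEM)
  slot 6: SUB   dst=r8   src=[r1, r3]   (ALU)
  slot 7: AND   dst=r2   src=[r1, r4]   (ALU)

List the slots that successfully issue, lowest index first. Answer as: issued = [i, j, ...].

  0. MUL→r6 ⇒ go  {2A/0Mu/2Ld/1B | 6r 3w}
  1. MEM ⇒ go  {2A/0Mu/1Ld/1B | 4r 3w}
  2. ALU→r0 ⇒ go  {1A/0Mu/1Ld/1B | 2r 2w}
  3. ALU→r5 ⇒ go  {0A/0Mu/1Ld/1B | 0r 1w}
  4. MUL→r8 ⇒ no(FU)  {0A/0Mu/1Ld/1B | 0r 1w}
  5. MEM ⇒ no(RD_PORT)  {0A/0Mu/1Ld/1B | 0r 1w}
  6. ALU→r8 ⇒ no(FU)  {0A/0Mu/1Ld/1B | 0r 1w}
  7. ALU→r2 ⇒ no(FU)  {0A/0Mu/1Ld/1B | 0r 1w}

issued = [0, 1, 2, 3]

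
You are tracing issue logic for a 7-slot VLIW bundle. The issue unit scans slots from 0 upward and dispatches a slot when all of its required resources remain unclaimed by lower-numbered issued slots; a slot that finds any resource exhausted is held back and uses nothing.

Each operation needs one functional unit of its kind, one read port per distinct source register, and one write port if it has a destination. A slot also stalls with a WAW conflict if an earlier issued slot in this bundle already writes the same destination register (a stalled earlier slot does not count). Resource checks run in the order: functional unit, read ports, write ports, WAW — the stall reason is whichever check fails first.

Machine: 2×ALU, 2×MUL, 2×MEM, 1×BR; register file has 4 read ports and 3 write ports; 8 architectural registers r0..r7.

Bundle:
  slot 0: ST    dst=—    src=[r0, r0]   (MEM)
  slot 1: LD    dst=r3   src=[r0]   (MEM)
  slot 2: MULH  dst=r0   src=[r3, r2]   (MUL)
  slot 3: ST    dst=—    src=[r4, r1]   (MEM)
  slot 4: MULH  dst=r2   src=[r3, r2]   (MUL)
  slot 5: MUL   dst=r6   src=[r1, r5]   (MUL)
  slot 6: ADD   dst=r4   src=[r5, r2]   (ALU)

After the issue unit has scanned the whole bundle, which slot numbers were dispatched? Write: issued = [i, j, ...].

issued = [0, 1, 2]

(0) want 1×MEM +1rd +0wr — yes → AL2|MU2|ME1|BR1|rd3|wr3
(1) want 1×MEM +1rd +1wr — yes → AL2|MU2|ME0|BR1|rd2|wr2
(2) want 1×MUL +2rd +1wr — yes → AL2|MU1|ME0|BR1|rd0|wr1
(3) want 1×MEM +2rd +0wr — FU → AL2|MU1|ME0|BR1|rd0|wr1
(4) want 1×MUL +2rd +1wr — RD_PORT → AL2|MU1|ME0|BR1|rd0|wr1
(5) want 1×MUL +2rd +1wr — RD_PORT → AL2|MU1|ME0|BR1|rd0|wr1
(6) want 1×ALU +2rd +1wr — RD_PORT → AL2|MU1|ME0|BR1|rd0|wr1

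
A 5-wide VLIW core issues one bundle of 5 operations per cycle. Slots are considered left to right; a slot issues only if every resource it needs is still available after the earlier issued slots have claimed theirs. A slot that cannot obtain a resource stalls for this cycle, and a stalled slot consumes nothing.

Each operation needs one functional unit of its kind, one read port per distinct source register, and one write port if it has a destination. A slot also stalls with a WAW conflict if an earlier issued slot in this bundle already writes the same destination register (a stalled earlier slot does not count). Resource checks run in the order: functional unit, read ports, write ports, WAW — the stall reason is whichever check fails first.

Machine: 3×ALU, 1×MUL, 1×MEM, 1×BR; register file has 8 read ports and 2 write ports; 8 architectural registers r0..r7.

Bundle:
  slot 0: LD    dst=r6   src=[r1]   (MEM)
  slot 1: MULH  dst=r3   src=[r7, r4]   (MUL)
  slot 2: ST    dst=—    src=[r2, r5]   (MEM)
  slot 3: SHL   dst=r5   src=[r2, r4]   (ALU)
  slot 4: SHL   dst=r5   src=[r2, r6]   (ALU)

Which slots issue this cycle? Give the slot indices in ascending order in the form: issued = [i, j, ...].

(0) want 1×MEM +1rd +1wr — yes → AL3|MU1|ME0|BR1|rd7|wr1
(1) want 1×MUL +2rd +1wr — yes → AL3|MU0|ME0|BR1|rd5|wr0
(2) want 1×MEM +2rd +0wr — FU → AL3|MU0|ME0|BR1|rd5|wr0
(3) want 1×ALU +2rd +1wr — WR_PORT → AL3|MU0|ME0|BR1|rd5|wr0
(4) want 1×ALU +2rd +1wr — WR_PORT → AL3|MU0|ME0|BR1|rd5|wr0

issued = [0, 1]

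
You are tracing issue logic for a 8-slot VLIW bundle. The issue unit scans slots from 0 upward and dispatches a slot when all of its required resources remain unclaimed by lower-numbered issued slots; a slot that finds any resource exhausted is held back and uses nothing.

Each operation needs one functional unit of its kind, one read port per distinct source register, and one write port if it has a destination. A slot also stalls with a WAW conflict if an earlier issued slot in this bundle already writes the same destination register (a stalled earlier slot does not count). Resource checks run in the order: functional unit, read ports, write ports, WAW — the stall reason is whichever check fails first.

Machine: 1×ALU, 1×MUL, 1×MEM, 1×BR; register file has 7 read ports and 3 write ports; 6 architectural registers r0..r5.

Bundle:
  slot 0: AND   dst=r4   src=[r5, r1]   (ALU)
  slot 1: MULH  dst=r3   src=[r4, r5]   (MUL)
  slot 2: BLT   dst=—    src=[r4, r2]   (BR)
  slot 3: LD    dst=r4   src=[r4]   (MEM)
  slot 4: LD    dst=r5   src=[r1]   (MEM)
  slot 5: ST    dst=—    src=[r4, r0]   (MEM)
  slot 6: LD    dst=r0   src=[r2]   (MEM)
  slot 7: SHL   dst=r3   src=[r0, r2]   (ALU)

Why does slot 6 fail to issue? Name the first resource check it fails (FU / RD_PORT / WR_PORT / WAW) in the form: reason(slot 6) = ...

reason(slot 6) = FU

slot 0 (ALU): ISSUE — free A0,Mu1,Ld1,B1 rp5 wp2
slot 1 (MUL): ISSUE — free A0,Mu0,Ld1,B1 rp3 wp1
slot 2 (BR): ISSUE — free A0,Mu0,Ld1,B0 rp1 wp1
slot 3 (MEM): stall WAW — free A0,Mu0,Ld1,B0 rp1 wp1
slot 4 (MEM): ISSUE — free A0,Mu0,Ld0,B0 rp0 wp0
slot 5 (MEM): stall FU — free A0,Mu0,Ld0,B0 rp0 wp0
slot 6 (MEM): stall FU — free A0,Mu0,Ld0,B0 rp0 wp0
slot 7 (ALU): stall FU — free A0,Mu0,Ld0,B0 rp0 wp0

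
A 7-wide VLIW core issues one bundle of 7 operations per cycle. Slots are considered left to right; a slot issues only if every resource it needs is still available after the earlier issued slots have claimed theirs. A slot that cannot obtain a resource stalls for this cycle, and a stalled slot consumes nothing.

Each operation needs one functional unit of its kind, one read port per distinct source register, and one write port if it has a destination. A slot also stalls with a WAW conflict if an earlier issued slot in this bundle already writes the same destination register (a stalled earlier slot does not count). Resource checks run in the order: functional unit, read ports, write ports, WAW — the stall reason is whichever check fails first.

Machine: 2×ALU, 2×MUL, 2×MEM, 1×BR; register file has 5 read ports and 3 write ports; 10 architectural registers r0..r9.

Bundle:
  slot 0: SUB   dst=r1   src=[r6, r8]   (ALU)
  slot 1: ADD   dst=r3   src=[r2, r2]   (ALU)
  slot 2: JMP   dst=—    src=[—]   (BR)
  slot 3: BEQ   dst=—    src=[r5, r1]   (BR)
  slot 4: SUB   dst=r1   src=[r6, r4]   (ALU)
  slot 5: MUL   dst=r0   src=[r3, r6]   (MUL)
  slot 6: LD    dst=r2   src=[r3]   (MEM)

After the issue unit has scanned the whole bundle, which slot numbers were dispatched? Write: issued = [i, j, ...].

  0. ALU→r1 ⇒ go  {1A/2Mu/2Ld/1B | 3r 2w}
  1. ALU→r3 ⇒ go  {0A/2Mu/2Ld/1B | 2r 1w}
  2. BR ⇒ go  {0A/2Mu/2Ld/0B | 2r 1w}
  3. BR ⇒ no(FU)  {0A/2Mu/2Ld/0B | 2r 1w}
  4. ALU→r1 ⇒ no(FU)  {0A/2Mu/2Ld/0B | 2r 1w}
  5. MUL→r0 ⇒ go  {0A/1Mu/2Ld/0B | 0r 0w}
  6. MEM→r2 ⇒ no(RD_PORT)  {0A/1Mu/2Ld/0B | 0r 0w}

issued = [0, 1, 2, 5]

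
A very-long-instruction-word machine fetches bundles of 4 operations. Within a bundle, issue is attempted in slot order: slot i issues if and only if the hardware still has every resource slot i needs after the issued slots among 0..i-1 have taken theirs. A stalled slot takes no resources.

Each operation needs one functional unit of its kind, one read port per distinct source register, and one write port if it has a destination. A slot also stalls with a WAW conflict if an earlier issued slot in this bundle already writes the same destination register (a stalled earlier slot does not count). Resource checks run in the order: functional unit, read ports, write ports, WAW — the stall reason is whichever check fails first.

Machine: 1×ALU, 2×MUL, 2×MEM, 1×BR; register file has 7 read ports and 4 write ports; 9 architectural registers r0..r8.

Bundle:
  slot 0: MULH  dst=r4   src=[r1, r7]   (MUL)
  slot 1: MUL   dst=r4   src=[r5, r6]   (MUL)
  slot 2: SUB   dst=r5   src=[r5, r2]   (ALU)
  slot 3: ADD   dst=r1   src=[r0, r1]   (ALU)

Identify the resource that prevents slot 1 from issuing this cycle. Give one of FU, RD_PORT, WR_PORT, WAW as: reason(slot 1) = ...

(0) want 1×MUL +2rd +1wr — yes → AL1|MU1|ME2|BR1|rd5|wr3
(1) want 1×MUL +2rd +1wr — WAW → AL1|MU1|ME2|BR1|rd5|wr3
(2) want 1×ALU +2rd +1wr — yes → AL0|MU1|ME2|BR1|rd3|wr2
(3) want 1×ALU +2rd +1wr — FU → AL0|MU1|ME2|BR1|rd3|wr2

reason(slot 1) = WAW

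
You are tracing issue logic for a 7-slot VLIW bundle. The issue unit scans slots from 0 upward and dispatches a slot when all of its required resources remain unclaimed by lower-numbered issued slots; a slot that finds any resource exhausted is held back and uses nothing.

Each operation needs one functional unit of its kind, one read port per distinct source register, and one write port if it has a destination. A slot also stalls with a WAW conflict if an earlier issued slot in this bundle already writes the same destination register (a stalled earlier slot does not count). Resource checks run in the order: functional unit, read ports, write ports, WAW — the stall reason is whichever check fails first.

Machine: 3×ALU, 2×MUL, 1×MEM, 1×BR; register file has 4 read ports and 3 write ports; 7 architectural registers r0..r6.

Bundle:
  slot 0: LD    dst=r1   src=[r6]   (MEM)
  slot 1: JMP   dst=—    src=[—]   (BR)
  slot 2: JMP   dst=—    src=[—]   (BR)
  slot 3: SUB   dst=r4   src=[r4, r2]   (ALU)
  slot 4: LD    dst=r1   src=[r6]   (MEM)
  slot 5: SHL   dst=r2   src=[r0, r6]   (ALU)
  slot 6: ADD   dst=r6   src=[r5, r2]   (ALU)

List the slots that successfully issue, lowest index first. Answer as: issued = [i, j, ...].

[0] MEM needs rd=1 wr=1: ok; after: ALU=3 MUL=2 MEM=0 BR=1, R=3, W=2
[1] BR needs rd=0 wr=0: ok; after: ALU=3 MUL=2 MEM=0 BR=0, R=3, W=2
[2] BR needs rd=0 wr=0: FU; after: ALU=3 MUL=2 MEM=0 BR=0, R=3, W=2
[3] ALU needs rd=2 wr=1: ok; after: ALU=2 MUL=2 MEM=0 BR=0, R=1, W=1
[4] MEM needs rd=1 wr=1: FU; after: ALU=2 MUL=2 MEM=0 BR=0, R=1, W=1
[5] ALU needs rd=2 wr=1: RD_PORT; after: ALU=2 MUL=2 MEM=0 BR=0, R=1, W=1
[6] ALU needs rd=2 wr=1: RD_PORT; after: ALU=2 MUL=2 MEM=0 BR=0, R=1, W=1

issued = [0, 1, 3]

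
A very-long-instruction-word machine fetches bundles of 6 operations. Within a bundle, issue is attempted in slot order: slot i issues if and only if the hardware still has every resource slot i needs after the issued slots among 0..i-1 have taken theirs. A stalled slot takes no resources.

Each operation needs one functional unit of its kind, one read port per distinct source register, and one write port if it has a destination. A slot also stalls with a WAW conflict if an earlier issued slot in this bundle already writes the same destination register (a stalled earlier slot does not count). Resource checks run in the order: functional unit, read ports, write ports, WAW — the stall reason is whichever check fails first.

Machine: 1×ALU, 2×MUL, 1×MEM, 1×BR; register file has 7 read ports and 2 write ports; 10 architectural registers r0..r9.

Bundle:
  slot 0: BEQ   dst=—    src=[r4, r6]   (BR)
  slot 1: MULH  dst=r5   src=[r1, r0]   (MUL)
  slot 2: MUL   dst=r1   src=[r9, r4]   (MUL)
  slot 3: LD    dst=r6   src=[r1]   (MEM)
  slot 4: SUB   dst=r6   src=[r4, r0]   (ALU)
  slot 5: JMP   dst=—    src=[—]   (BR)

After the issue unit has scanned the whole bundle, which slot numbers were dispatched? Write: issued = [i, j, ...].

issued = [0, 1, 2]

  0. BR ⇒ go  {1A/2Mu/1Ld/0B | 5r 2w}
  1. MUL→r5 ⇒ go  {1A/1Mu/1Ld/0B | 3r 1w}
  2. MUL→r1 ⇒ go  {1A/0Mu/1Ld/0B | 1r 0w}
  3. MEM→r6 ⇒ no(WR_PORT)  {1A/0Mu/1Ld/0B | 1r 0w}
  4. ALU→r6 ⇒ no(RD_PORT)  {1A/0Mu/1Ld/0B | 1r 0w}
  5. BR ⇒ no(FU)  {1A/0Mu/1Ld/0B | 1r 0w}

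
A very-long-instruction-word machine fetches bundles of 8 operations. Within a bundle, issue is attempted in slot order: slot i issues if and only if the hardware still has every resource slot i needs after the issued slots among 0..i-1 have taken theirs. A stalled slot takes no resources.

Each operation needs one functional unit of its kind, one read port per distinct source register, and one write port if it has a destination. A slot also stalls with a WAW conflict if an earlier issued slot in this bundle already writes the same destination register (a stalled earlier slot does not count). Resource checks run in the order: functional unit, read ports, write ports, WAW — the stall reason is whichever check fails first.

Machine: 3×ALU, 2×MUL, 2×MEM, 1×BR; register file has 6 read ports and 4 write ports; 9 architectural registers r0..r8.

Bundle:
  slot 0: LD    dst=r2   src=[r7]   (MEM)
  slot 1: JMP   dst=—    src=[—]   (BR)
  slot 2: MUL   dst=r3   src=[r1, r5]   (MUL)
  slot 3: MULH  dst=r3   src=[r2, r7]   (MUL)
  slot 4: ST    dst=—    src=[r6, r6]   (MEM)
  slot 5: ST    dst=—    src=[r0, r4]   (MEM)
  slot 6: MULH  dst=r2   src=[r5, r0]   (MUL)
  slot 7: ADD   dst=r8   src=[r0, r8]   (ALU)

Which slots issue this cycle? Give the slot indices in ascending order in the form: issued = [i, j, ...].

issued = [0, 1, 2, 4, 7]

#0 MEM src=r7 dispatched  <A:3 Mu:2 Ld:1 B:1 rd:5 wr:3>
#1 BR src=- dispatched  <A:3 Mu:2 Ld:1 B:0 rd:5 wr:3>
#2 MUL src=r1,r5 dispatched  <A:3 Mu:1 Ld:1 B:0 rd:3 wr:2>
#3 MUL src=r2,r7 held:WAW  <A:3 Mu:1 Ld:1 B:0 rd:3 wr:2>
#4 MEM src=r6,r6 dispatched  <A:3 Mu:1 Ld:0 B:0 rd:2 wr:2>
#5 MEM src=r0,r4 held:FU  <A:3 Mu:1 Ld:0 B:0 rd:2 wr:2>
#6 MUL src=r5,r0 held:WAW  <A:3 Mu:1 Ld:0 B:0 rd:2 wr:2>
#7 ALU src=r0,r8 dispatched  <A:2 Mu:1 Ld:0 B:0 rd:0 wr:1>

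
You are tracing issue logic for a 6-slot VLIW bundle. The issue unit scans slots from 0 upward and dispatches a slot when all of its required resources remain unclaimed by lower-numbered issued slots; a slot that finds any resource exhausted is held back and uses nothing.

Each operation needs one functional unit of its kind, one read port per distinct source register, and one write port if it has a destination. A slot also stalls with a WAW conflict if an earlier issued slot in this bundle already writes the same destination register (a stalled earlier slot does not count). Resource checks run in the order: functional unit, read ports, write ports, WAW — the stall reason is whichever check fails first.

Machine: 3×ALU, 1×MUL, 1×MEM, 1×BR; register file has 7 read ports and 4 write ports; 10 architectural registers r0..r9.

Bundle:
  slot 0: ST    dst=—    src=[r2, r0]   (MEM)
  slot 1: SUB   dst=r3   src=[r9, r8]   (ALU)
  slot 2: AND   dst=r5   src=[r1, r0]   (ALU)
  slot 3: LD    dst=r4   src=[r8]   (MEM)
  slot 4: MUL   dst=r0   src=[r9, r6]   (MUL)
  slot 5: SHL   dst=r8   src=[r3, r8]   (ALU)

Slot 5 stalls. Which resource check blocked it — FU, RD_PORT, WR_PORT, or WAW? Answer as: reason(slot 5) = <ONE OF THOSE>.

slot 0 (MEM): ISSUE — free A3,Mu1,Ld0,B1 rp5 wp4
slot 1 (ALU): ISSUE — free A2,Mu1,Ld0,B1 rp3 wp3
slot 2 (ALU): ISSUE — free A1,Mu1,Ld0,B1 rp1 wp2
slot 3 (MEM): stall FU — free A1,Mu1,Ld0,B1 rp1 wp2
slot 4 (MUL): stall RD_PORT — free A1,Mu1,Ld0,B1 rp1 wp2
slot 5 (ALU): stall RD_PORT — free A1,Mu1,Ld0,B1 rp1 wp2

reason(slot 5) = RD_PORT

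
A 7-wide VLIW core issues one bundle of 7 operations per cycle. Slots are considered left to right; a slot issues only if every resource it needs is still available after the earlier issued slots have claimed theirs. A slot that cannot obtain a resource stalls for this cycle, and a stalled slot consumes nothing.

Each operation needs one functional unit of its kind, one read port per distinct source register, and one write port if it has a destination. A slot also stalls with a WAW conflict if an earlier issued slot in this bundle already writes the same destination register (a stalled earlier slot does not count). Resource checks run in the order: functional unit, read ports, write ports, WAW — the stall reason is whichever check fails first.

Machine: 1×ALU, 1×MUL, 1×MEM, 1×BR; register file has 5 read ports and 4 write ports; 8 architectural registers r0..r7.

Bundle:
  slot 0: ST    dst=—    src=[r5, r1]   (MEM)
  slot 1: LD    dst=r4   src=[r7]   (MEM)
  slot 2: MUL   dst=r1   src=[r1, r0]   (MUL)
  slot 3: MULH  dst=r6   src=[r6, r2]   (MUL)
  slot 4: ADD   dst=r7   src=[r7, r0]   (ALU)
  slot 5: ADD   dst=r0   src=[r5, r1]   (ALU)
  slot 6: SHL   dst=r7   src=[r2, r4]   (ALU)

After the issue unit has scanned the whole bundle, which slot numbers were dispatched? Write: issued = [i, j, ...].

#0 MEM src=r5,r1 dispatched  <A:1 Mu:1 Ld:0 B:1 rd:3 wr:4>
#1 MEM src=r7 held:FU  <A:1 Mu:1 Ld:0 B:1 rd:3 wr:4>
#2 MUL src=r1,r0 dispatched  <A:1 Mu:0 Ld:0 B:1 rd:1 wr:3>
#3 MUL src=r6,r2 held:FU  <A:1 Mu:0 Ld:0 B:1 rd:1 wr:3>
#4 ALU src=r7,r0 held:RD_PORT  <A:1 Mu:0 Ld:0 B:1 rd:1 wr:3>
#5 ALU src=r5,r1 held:RD_PORT  <A:1 Mu:0 Ld:0 B:1 rd:1 wr:3>
#6 ALU src=r2,r4 held:RD_PORT  <A:1 Mu:0 Ld:0 B:1 rd:1 wr:3>

issued = [0, 2]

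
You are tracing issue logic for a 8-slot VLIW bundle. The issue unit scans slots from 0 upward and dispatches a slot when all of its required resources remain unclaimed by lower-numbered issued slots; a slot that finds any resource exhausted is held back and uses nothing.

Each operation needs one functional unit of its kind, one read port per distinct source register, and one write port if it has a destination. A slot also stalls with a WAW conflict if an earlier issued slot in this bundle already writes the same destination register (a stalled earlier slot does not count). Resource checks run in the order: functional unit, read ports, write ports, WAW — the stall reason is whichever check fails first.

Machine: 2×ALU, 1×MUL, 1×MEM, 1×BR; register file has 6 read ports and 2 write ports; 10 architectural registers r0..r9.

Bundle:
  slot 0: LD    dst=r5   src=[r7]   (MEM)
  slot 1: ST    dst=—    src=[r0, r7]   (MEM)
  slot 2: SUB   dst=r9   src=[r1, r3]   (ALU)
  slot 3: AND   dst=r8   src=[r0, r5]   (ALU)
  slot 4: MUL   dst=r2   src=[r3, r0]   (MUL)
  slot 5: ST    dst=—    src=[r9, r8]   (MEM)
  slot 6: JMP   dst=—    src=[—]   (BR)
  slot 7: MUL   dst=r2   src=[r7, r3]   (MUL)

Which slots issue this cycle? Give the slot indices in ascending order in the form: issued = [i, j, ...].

issued = [0, 2, 6]

#0 MEM src=r7 dispatched  <A:2 Mu:1 Ld:0 B:1 rd:5 wr:1>
#1 MEM src=r0,r7 held:FU  <A:2 Mu:1 Ld:0 B:1 rd:5 wr:1>
#2 ALU src=r1,r3 dispatched  <A:1 Mu:1 Ld:0 B:1 rd:3 wr:0>
#3 ALU src=r0,r5 held:WR_PORT  <A:1 Mu:1 Ld:0 B:1 rd:3 wr:0>
#4 MUL src=r3,r0 held:WR_PORT  <A:1 Mu:1 Ld:0 B:1 rd:3 wr:0>
#5 MEM src=r9,r8 held:FU  <A:1 Mu:1 Ld:0 B:1 rd:3 wr:0>
#6 BR src=- dispatched  <A:1 Mu:1 Ld:0 B:0 rd:3 wr:0>
#7 MUL src=r7,r3 held:WR_PORT  <A:1 Mu:1 Ld:0 B:0 rd:3 wr:0>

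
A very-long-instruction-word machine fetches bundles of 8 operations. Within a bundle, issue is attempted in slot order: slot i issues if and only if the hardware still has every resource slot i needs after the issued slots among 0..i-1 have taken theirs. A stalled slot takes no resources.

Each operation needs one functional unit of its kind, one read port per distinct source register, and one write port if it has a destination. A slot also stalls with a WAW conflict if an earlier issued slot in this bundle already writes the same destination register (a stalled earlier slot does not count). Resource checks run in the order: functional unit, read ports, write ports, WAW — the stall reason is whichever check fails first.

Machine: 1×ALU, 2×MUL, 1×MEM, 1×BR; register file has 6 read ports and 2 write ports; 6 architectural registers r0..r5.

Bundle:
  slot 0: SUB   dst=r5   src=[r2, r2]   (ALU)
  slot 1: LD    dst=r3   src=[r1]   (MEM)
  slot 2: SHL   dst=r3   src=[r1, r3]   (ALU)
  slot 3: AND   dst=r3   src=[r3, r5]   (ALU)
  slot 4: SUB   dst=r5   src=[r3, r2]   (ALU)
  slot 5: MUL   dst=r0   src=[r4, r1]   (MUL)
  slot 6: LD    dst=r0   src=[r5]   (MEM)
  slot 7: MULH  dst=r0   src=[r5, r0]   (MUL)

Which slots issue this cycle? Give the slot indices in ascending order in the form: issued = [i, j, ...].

issued = [0, 1]

#0 ALU src=r2,r2 dispatched  <A:0 Mu:2 Ld:1 B:1 rd:5 wr:1>
#1 MEM src=r1 dispatched  <A:0 Mu:2 Ld:0 B:1 rd:4 wr:0>
#2 ALU src=r1,r3 held:FU  <A:0 Mu:2 Ld:0 B:1 rd:4 wr:0>
#3 ALU src=r3,r5 held:FU  <A:0 Mu:2 Ld:0 B:1 rd:4 wr:0>
#4 ALU src=r3,r2 held:FU  <A:0 Mu:2 Ld:0 B:1 rd:4 wr:0>
#5 MUL src=r4,r1 held:WR_PORT  <A:0 Mu:2 Ld:0 B:1 rd:4 wr:0>
#6 MEM src=r5 held:FU  <A:0 Mu:2 Ld:0 B:1 rd:4 wr:0>
#7 MUL src=r5,r0 held:WR_PORT  <A:0 Mu:2 Ld:0 B:1 rd:4 wr:0>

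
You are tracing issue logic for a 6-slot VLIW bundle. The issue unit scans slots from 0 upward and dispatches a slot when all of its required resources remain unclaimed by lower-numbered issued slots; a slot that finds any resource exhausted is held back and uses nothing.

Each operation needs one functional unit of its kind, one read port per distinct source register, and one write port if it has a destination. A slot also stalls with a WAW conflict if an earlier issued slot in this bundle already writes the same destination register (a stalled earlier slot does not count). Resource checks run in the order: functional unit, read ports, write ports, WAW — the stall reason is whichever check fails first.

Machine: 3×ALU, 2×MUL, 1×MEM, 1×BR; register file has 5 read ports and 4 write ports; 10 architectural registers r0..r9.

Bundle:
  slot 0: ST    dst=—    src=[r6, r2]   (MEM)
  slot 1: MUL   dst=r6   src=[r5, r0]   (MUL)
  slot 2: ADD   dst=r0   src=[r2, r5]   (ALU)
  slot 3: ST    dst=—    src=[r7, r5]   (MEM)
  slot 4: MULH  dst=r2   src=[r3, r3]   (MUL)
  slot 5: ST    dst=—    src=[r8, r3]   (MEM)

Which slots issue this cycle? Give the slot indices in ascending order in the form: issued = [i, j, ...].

slot 0 (MEM): ISSUE — free A3,Mu2,Ld0,B1 rp3 wp4
slot 1 (MUL): ISSUE — free A3,Mu1,Ld0,B1 rp1 wp3
slot 2 (ALU): stall RD_PORT — free A3,Mu1,Ld0,B1 rp1 wp3
slot 3 (MEM): stall FU — free A3,Mu1,Ld0,B1 rp1 wp3
slot 4 (MUL): ISSUE — free A3,Mu0,Ld0,B1 rp0 wp2
slot 5 (MEM): stall FU — free A3,Mu0,Ld0,B1 rp0 wp2

issued = [0, 1, 4]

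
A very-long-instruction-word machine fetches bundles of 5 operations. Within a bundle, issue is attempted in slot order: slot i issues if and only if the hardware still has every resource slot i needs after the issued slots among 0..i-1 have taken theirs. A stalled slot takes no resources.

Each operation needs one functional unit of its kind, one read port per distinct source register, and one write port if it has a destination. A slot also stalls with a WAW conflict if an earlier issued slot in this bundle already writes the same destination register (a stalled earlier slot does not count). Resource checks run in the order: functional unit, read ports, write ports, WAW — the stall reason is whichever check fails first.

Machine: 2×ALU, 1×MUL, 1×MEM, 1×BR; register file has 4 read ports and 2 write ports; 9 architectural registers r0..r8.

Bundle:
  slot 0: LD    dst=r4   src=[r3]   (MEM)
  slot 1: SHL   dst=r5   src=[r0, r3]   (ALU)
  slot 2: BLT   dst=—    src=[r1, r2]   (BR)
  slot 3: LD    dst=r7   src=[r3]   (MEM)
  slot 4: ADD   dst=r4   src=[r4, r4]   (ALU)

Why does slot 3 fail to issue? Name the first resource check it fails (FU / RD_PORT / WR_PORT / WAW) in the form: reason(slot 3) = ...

#0 MEM src=r3 dispatched  <A:2 Mu:1 Ld:0 B:1 rd:3 wr:1>
#1 ALU src=r0,r3 dispatched  <A:1 Mu:1 Ld:0 B:1 rd:1 wr:0>
#2 BR src=r1,r2 held:RD_PORT  <A:1 Mu:1 Ld:0 B:1 rd:1 wr:0>
#3 MEM src=r3 held:FU  <A:1 Mu:1 Ld:0 B:1 rd:1 wr:0>
#4 ALU src=r4,r4 held:WR_PORT  <A:1 Mu:1 Ld:0 B:1 rd:1 wr:0>

reason(slot 3) = FU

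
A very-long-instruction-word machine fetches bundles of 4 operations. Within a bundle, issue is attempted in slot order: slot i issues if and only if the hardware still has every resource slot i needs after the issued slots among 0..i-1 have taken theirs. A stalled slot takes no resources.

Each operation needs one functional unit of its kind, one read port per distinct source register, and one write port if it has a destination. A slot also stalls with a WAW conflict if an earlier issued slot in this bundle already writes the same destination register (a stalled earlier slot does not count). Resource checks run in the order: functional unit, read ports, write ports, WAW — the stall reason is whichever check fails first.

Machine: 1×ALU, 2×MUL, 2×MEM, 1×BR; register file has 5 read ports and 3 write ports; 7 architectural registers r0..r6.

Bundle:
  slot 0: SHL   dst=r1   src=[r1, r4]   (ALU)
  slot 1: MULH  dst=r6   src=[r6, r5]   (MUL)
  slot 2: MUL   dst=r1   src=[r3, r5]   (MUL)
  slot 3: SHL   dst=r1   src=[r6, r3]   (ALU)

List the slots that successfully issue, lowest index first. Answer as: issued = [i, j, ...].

#0 ALU src=r1,r4 dispatched  <A:0 Mu:2 Ld:2 B:1 rd:3 wr:2>
#1 MUL src=r6,r5 dispatched  <A:0 Mu:1 Ld:2 B:1 rd:1 wr:1>
#2 MUL src=r3,r5 held:RD_PORT  <A:0 Mu:1 Ld:2 B:1 rd:1 wr:1>
#3 ALU src=r6,r3 held:FU  <A:0 Mu:1 Ld:2 B:1 rd:1 wr:1>

issued = [0, 1]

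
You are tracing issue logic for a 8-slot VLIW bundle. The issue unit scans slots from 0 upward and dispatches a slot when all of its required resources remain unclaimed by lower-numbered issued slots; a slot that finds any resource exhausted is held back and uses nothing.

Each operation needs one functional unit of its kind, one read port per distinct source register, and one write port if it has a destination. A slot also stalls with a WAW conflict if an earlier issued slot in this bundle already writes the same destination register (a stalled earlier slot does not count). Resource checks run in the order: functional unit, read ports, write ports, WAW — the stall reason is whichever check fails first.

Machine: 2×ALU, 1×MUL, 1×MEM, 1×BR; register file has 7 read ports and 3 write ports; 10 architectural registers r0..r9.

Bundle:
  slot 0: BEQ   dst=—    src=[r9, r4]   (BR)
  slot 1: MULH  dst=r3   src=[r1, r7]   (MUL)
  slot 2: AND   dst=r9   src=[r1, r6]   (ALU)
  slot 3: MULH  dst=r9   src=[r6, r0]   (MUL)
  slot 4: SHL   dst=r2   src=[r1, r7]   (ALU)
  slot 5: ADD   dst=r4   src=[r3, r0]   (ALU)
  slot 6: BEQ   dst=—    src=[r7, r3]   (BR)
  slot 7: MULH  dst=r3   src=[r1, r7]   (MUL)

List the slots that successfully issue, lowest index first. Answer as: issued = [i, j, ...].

(0) want 1×BR +2rd +0wr — yes → AL2|MU1|ME1|BR0|rd5|wr3
(1) want 1×MUL +2rd +1wr — yes → AL2|MU0|ME1|BR0|rd3|wr2
(2) want 1×ALU +2rd +1wr — yes → AL1|MU0|ME1|BR0|rd1|wr1
(3) want 1×MUL +2rd +1wr — FU → AL1|MU0|ME1|BR0|rd1|wr1
(4) want 1×ALU +2rd +1wr — RD_PORT → AL1|MU0|ME1|BR0|rd1|wr1
(5) want 1×ALU +2rd +1wr — RD_PORT → AL1|MU0|ME1|BR0|rd1|wr1
(6) want 1×BR +2rd +0wr — FU → AL1|MU0|ME1|BR0|rd1|wr1
(7) want 1×MUL +2rd +1wr — FU → AL1|MU0|ME1|BR0|rd1|wr1

issued = [0, 1, 2]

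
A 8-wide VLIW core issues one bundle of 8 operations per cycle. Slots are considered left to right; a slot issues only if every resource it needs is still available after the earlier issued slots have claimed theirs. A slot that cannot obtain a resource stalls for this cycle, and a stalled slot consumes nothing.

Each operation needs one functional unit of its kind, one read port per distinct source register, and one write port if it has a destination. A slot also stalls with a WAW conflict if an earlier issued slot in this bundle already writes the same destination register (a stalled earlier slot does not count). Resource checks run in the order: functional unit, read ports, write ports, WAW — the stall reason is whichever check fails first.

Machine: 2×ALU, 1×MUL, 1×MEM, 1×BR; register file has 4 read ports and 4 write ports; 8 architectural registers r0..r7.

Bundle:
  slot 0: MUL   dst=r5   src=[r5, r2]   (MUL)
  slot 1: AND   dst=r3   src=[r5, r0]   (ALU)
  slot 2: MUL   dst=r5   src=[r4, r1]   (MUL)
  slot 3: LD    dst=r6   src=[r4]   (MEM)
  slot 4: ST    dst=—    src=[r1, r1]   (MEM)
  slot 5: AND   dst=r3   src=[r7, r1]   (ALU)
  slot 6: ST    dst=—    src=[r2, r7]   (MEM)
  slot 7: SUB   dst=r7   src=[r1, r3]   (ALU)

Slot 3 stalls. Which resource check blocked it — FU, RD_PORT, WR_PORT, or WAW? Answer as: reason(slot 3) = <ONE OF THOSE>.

  0. MUL→r5 ⇒ go  {2A/0Mu/1Ld/1B | 2r 3w}
  1. ALU→r3 ⇒ go  {1A/0Mu/1Ld/1B | 0r 2w}
  2. MUL→r5 ⇒ no(FU)  {1A/0Mu/1Ld/1B | 0r 2w}
  3. MEM→r6 ⇒ no(RD_PORT)  {1A/0Mu/1Ld/1B | 0r 2w}
  4. MEM ⇒ no(RD_PORT)  {1A/0Mu/1Ld/1B | 0r 2w}
  5. ALU→r3 ⇒ no(RD_PORT)  {1A/0Mu/1Ld/1B | 0r 2w}
  6. MEM ⇒ no(RD_PORT)  {1A/0Mu/1Ld/1B | 0r 2w}
  7. ALU→r7 ⇒ no(RD_PORT)  {1A/0Mu/1Ld/1B | 0r 2w}

reason(slot 3) = RD_PORT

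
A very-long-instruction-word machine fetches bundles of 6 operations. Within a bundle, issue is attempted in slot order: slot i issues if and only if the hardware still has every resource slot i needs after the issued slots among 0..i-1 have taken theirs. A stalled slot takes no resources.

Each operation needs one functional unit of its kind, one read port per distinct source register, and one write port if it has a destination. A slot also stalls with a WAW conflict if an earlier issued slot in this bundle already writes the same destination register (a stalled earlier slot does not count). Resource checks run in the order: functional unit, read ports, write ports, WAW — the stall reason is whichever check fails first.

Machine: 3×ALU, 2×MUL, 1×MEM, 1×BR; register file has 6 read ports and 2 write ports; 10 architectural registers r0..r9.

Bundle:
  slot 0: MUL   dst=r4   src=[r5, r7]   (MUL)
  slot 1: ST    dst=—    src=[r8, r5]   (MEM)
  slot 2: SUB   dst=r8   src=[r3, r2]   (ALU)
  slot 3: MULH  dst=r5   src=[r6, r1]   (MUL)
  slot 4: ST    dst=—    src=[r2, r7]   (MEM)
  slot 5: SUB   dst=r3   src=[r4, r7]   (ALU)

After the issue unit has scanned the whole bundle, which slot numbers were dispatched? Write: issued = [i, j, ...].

  0. MUL→r4 ⇒ go  {3A/1Mu/1Ld/1B | 4r 1w}
  1. MEM ⇒ go  {3A/1Mu/0Ld/1B | 2r 1w}
  2. ALU→r8 ⇒ go  {2A/1Mu/0Ld/1B | 0r 0w}
  3. MUL→r5 ⇒ no(RD_PORT)  {2A/1Mu/0Ld/1B | 0r 0w}
  4. MEM ⇒ no(FU)  {2A/1Mu/0Ld/1B | 0r 0w}
  5. ALU→r3 ⇒ no(RD_PORT)  {2A/1Mu/0Ld/1B | 0r 0w}

issued = [0, 1, 2]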